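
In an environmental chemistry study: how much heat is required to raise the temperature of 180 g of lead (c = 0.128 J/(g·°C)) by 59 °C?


q = mcΔT = 180 × 0.128 × 59
= 1359.36 J

1359.36 J


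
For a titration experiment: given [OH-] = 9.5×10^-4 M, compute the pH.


pOH = -log10([OH-]) = -log10(9.5×10^-4)
= 4 - log10(9.5) = 3.02
pH = 14 - pOH = 14 - 3.02 = 10.98

10.98


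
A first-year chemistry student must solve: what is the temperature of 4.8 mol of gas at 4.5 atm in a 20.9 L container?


PV = nRT  (R = 0.08206 L·atm/(mol·K))
T = PV/(nR) = 4.5×20.9/(4.8×0.08206)
= 94.05/0.393888
= 238.77 K

238.77 K


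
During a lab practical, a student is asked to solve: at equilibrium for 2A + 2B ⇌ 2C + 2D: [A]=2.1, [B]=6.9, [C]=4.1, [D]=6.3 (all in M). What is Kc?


Kc = [C]^2[D]^2/([A]^2[B]^2)
= (4.1^2 × 6.3^2)/(2.1^2 × 6.9^2)
= 667.1889/209.9601
= 3.178

3.178


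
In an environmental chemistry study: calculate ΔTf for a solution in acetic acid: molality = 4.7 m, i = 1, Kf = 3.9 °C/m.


ΔTf = Kf × m × i
= 3.9 × 4.7 × 1
= 18.33 °C

18.33 °C


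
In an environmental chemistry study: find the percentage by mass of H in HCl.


M(HCl) = 1×1.008 + 1×35.45 = 36.458 g/mol
Mass of H = 1 × 1.008 = 1.008 g/mol
% H = 1.008/36.458 × 100 = 2.76%

2.76%


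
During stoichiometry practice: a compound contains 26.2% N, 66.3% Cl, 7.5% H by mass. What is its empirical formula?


Assume 100 g sample. Moles of each element:
  N: 26.2/14.01 = 1.87 mol
  Cl: 66.3/35.45 = 1.87 mol
  H: 7.5/1.008 = 7.44 mol
Divide by smallest (1.87):
  N: 1.87/1.87 = 1.0
  Cl: 1.87/1.87 = 1.0
  H: 7.44/1.87 = 3.98
Empirical formula: NH4Cl

NH4Cl


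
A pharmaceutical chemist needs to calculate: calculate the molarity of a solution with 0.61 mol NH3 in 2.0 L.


M = n/V = 0.61/2.0 = 0.305 mol/L

0.305 M


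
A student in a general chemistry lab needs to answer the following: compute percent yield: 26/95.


% yield = actual/theoretical × 100
= 26/95 × 100
= 27.37%

27.37%


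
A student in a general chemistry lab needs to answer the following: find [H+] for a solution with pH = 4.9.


[H+] = 10^(-pH) = 10^(-4.9)
= 1.26×10^-5 M

1.26×10^-5 M


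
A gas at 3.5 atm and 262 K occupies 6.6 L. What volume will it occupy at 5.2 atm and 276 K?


P1V1/T1 = P2V2/T2
V2 = P1V1T2/(T1P2)
= 3.5×6.6×276/(262×5.2)
= 4.68 L

4.68 L


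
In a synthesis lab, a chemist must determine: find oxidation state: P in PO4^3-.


x + 4(-2) = -3, so x = +5
Oxidation number: +5

+5


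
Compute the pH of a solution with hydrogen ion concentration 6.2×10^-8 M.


pH = -log10([H+]) = -log10(6.2×10^-8)
= 8 - log10(6.2)
= 8 - 0.79
= 7.21

7.21


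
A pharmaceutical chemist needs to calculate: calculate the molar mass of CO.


M(CO) = 1×12.01 + 1×16.0
= 12.01 + 16.0
= 28.01 g/mol

28.01 g/mol


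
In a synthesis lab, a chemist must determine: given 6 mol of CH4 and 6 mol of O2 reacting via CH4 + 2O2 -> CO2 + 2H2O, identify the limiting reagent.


Mole ratio available / coefficient:
  CH4: 6/1 = 6.000
  O2: 6/2 = 3.000
Smaller ratio is limiting.

O2


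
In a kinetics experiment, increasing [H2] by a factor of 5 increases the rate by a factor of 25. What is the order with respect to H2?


rate ∝ [H2]^n
5^n = 25 → n = 2
Order in H2: 2

2


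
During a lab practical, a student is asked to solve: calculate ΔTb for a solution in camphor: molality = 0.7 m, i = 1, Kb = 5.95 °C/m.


ΔTb = Kb × m × i
= 5.95 × 0.7 × 1
= 4.165 °C

4.165 °C


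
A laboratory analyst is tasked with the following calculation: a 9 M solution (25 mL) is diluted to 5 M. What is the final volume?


C1V1 = C2V2
9 × 25 = 5 × V2
V2 = 225/5 = 45.0 mL

45.0 mL


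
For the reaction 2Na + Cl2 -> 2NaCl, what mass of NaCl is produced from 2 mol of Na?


Mole ratio NaCl:Na = 2:2
n(NaCl) = 2 × 2/2 = 2.000 mol
mass = 2.000 × 58.44 = 116.88 g

116.88 g


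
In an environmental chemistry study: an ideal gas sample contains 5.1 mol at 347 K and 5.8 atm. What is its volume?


PV = nRT  (R = 0.08206 L·atm/(mol·K))
V = nRT/P = 5.1×0.08206×347/5.8
= 25.038 L

25.038 L


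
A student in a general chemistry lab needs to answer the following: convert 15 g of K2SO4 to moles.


M(K2SO4) = 174.27 g/mol
n = mass/M = 15/174.27 = 0.0861 mol

0.0861 mol


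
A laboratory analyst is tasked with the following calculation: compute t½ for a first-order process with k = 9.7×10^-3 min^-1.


t½ = ln2/k = 0.693147/(9.7×10^-3 min^-1)
= 71.46 min

71.46 min


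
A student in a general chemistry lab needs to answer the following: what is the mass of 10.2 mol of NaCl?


M(NaCl) = 58.44 g/mol
mass = n × M = 10.2 × 58.44 = 596.09 g

596.09 g


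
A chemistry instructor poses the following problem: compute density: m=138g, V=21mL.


ρ = mass/volume
= 138/21
= 6.571 g/mL

6.571 g/mL


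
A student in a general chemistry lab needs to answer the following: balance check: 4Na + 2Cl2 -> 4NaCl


Equation: 4Na + 2Cl2 -> 4NaCl
Check atoms: Cl: 4=4, Na: 4=4
Balanced

Yes, balanced


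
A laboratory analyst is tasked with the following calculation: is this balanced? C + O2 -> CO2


Equation: C + O2 -> CO2
Check atoms: C: 1=1, O: 2=2
Balanced

Yes, balanced


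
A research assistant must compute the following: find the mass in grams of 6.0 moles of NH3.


M(NH3) = 17.03 g/mol
mass = n × M = 6.0 × 17.03 = 102.18 g

102.18 g


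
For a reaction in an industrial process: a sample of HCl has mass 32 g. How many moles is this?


M(HCl) = 36.46 g/mol
n = mass/M = 32/36.46 = 0.8777 mol

0.8777 mol


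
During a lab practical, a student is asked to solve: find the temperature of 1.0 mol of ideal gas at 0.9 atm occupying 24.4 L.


PV = nRT  (R = 0.08206 L·atm/(mol·K))
T = PV/(nR) = 0.9×24.4/(1.0×0.08206)
= 21.96/0.082060
= 267.61 K

267.61 K


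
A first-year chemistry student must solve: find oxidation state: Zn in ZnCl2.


Zn is +2
Oxidation number: +2

+2


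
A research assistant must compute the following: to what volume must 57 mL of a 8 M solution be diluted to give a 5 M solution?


C1V1 = C2V2
8 × 57 = 5 × V2
V2 = 456/5 = 91.2 mL

91.2 mL


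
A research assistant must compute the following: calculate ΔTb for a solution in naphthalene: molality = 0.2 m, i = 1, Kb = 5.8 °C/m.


ΔTb = Kb × m × i
= 5.8 × 0.2 × 1
= 1.16 °C

1.16 °C


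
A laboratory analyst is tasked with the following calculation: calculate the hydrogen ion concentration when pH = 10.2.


[H+] = 10^(-pH) = 10^(-10.2)
= 6.31×10^-11 M

6.31×10^-11 M


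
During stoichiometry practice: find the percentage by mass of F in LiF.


M(LiF) = 1×6.94 + 1×19.0 = 25.94 g/mol
Mass of F = 1 × 19.0 = 19.00 g/mol
% F = 19.00/25.94 × 100 = 73.25%

73.25%


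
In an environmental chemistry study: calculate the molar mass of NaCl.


M(NaCl) = 1×22.99 + 1×35.45
= 22.99 + 35.45
= 58.44 g/mol

58.44 g/mol


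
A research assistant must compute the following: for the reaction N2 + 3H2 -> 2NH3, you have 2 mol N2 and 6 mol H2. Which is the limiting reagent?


Mole ratio available / coefficient:
  N2: 2/1 = 2.000
  H2: 6/3 = 2.000
Smaller ratio is limiting.

neither (stoichiometric); N2 and H2 are fully consumed


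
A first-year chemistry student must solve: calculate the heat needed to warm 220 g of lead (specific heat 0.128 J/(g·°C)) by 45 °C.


q = mcΔT = 220 × 0.128 × 45
= 1267.20 J

1267.20 J


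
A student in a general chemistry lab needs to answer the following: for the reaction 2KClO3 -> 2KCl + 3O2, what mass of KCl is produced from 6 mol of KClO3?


Mole ratio KCl:KClO3 = 2:2
n(KCl) = 6 × 2/2 = 6.000 mol
mass = 6.000 × 74.55 = 447.3 g

447.3 g


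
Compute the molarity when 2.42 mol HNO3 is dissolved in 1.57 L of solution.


M = n/V = 2.42/1.57 = 1.541 mol/L

1.541 M


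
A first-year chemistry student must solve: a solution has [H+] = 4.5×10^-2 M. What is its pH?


pH = -log10([H+]) = -log10(4.5×10^-2)
= 2 - log10(4.5)
= 2 - 0.65
= 1.35

1.35


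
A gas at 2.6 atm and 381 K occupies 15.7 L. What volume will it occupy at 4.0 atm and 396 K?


P1V1/T1 = P2V2/T2
V2 = P1V1T2/(T1P2)
= 2.6×15.7×396/(381×4.0)
= 10.607 L

10.607 L


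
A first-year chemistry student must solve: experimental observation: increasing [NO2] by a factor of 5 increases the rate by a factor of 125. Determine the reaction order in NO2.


rate ∝ [NO2]^n
5^n = 125 → n = 3
Order in NO2: 3

3


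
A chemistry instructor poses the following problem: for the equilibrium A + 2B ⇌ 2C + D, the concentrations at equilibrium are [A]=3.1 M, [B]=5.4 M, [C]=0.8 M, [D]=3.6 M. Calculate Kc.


Kc = [C]^2[D]/([A][B]^2)
= (0.8^2 × 3.6^1)/(3.1^1 × 5.4^2)
= 2.304/90.396
= 0.02549

0.02549


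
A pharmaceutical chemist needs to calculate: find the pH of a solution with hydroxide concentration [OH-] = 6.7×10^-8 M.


pOH = -log10([OH-]) = -log10(6.7×10^-8)
= 8 - log10(6.7) = 7.17
pH = 14 - pOH = 14 - 7.17 = 6.83

6.83


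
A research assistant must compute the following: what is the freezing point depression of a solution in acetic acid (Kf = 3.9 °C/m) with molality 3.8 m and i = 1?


ΔTf = Kf × m × i
= 3.9 × 3.8 × 1
= 14.82 °C

14.82 °C


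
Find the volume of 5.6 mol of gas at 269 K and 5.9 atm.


PV = nRT  (R = 0.08206 L·atm/(mol·K))
V = nRT/P = 5.6×0.08206×269/5.9
= 20.952 L

20.952 L


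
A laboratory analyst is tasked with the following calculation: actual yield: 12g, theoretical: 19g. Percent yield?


% yield = actual/theoretical × 100
= 12/19 × 100
= 63.16%

63.16%


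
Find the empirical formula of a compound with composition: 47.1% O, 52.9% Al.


Assume 100 g sample. Moles of each element:
  O: 47.1/16.0 = 2.944 mol
  Al: 52.9/26.98 = 1.961 mol
Divide by smallest (1.961):
  O: 2.944/1.961 = 1.5
  Al: 1.961/1.961 = 1.0
Multiply all ratios by 2 to obtain whole numbers.
Empirical formula: Al2O3

Al2O3


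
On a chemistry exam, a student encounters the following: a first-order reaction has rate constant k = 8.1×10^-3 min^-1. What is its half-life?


t½ = ln2/k = 0.693147/(8.1×10^-3 min^-1)
= 85.57 min

85.57 min


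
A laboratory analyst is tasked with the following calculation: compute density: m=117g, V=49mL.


ρ = mass/volume
= 117/49
= 2.388 g/mL

2.388 g/mL


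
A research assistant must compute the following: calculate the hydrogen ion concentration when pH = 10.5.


[H+] = 10^(-pH) = 10^(-10.5)
= 3.16×10^-11 M

3.16×10^-11 M


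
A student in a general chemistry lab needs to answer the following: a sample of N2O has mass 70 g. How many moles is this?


M(N2O) = 44.02 g/mol
n = mass/M = 70/44.02 = 1.5902 mol

1.5902 mol


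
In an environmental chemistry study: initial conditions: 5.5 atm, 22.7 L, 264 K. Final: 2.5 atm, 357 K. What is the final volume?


P1V1/T1 = P2V2/T2
V2 = P1V1T2/(T1P2)
= 5.5×22.7×357/(264×2.5)
= 67.532 L

67.532 L


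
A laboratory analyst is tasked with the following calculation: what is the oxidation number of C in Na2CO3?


2(+1) + x + 3(-2) = 0, so x = +4
Oxidation number: +4

+4


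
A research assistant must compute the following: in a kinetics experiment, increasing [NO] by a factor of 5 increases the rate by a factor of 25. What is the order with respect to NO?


rate ∝ [NO]^n
5^n = 25 → n = 2
Order in NO: 2

2


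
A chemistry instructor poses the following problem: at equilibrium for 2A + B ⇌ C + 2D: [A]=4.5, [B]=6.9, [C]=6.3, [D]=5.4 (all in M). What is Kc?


Kc = [C][D]^2/([A]^2[B])
= (6.3^1 × 5.4^2)/(4.5^2 × 6.9^1)
= 183.708/139.725
= 1.315

1.315


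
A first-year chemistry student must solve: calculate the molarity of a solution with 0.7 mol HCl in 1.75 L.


M = n/V = 0.7/1.75 = 0.400 mol/L

0.400 M


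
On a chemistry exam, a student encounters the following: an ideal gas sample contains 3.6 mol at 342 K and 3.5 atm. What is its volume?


PV = nRT  (R = 0.08206 L·atm/(mol·K))
V = nRT/P = 3.6×0.08206×342/3.5
= 28.866 L

28.866 L


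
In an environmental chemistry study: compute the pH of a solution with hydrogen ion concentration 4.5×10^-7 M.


pH = -log10([H+]) = -log10(4.5×10^-7)
= 7 - log10(4.5)
= 7 - 0.65
= 6.35

6.35


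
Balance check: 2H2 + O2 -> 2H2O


Equation: 2H2 + O2 -> 2H2O
Check atoms: H: 4=4, O: 2=2
Balanced

Yes, balanced


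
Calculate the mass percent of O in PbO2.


M(PbO2) = 1×207.2 + 2×16.0 = 239.20 g/mol
Mass of O = 2 × 16.0 = 32.00 g/mol
% O = 32.00/239.20 × 100 = 13.38%

13.38%


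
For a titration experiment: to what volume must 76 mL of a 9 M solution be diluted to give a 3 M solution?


C1V1 = C2V2
9 × 76 = 3 × V2
V2 = 684/3 = 228.0 mL

228.0 mL


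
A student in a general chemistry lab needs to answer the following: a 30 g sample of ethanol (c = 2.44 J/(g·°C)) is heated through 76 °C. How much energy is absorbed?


q = mcΔT = 30 × 2.44 × 76
= 5563.20 J

5563.20 J


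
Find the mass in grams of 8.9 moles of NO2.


M(NO2) = 46.01 g/mol
mass = n × M = 8.9 × 46.01 = 409.49 g

409.49 g


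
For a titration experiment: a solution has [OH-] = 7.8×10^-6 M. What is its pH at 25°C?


pOH = -log10([OH-]) = -log10(7.8×10^-6)
= 6 - log10(7.8) = 5.11
pH = 14 - pOH = 14 - 5.11 = 8.89

8.89


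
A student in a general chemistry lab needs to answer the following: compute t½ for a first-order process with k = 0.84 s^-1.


t½ = ln2/k = 0.693147/(0.84 s^-1)
= 0.8252 s

0.8252 s


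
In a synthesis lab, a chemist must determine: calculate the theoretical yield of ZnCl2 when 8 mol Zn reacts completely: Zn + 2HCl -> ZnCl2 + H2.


Mole ratio ZnCl2:Zn = 1:1
n(ZnCl2) = 8 × 1/1 = 8.000 mol
mass = 8.000 × 136.28 = 1090.24 g

1090.24 g


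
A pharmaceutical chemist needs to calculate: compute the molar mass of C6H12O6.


M(C6H12O6) = 6×12.01 + 12×1.008 + 6×16.0
= 72.06 + 12.1 + 96.0
= 180.16 g/mol

180.16 g/mol


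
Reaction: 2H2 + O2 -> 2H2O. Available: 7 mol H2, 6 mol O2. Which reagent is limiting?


Mole ratio available / coefficient:
  H2: 7/2 = 3.500
  O2: 6/1 = 6.000
Smaller ratio is limiting.

H2


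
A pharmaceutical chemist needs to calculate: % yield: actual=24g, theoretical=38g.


% yield = actual/theoretical × 100
= 24/38 × 100
= 63.16%

63.16%


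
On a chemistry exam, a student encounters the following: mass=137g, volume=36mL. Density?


ρ = mass/volume
= 137/36
= 3.806 g/mL

3.806 g/mL


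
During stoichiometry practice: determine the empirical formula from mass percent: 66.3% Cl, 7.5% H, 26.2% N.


Assume 100 g sample. Moles of each element:
  Cl: 66.3/35.45 = 1.87 mol
  H: 7.5/1.008 = 7.44 mol
  N: 26.2/14.01 = 1.87 mol
Divide by smallest (1.87):
  Cl: 1.87/1.87 = 1.0
  H: 7.44/1.87 = 3.98
  N: 1.87/1.87 = 1.0
Empirical formula: NH4Cl

NH4Cl


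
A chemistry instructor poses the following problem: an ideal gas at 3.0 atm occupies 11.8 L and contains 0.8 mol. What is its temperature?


PV = nRT  (R = 0.08206 L·atm/(mol·K))
T = PV/(nR) = 3.0×11.8/(0.8×0.08206)
= 35.40/0.065648
= 539.24 K

539.24 K


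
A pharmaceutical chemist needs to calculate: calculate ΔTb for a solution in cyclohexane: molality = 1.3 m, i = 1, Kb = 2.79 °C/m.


ΔTb = Kb × m × i
= 2.79 × 1.3 × 1
= 3.627 °C

3.627 °C


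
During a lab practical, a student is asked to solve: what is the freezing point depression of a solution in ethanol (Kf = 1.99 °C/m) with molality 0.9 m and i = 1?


ΔTf = Kf × m × i
= 1.99 × 0.9 × 1
= 1.791 °C

1.791 °C


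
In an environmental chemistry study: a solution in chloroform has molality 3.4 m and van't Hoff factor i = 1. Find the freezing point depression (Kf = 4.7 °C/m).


ΔTf = Kf × m × i
= 4.7 × 3.4 × 1
= 15.98 °C

15.98 °C


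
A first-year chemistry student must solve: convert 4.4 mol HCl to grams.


M(HCl) = 36.46 g/mol
mass = n × M = 4.4 × 36.46 = 160.42 g

160.42 g


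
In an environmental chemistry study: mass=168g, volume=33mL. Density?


ρ = mass/volume
= 168/33
= 5.091 g/mL

5.091 g/mL


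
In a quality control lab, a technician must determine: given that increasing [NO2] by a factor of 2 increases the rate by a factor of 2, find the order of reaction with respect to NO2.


rate ∝ [NO2]^n
2^n = 2 → n = 1
Order in NO2: 1

1


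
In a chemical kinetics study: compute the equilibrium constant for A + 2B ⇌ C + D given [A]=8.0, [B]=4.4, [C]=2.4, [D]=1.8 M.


Kc = [C][D]/([A][B]^2)
= (2.4^1 × 1.8^1)/(8.0^1 × 4.4^2)
= 4.32/154.88
= 0.02789

0.02789


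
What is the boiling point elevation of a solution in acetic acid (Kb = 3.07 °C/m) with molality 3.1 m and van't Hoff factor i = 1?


ΔTb = Kb × m × i
= 3.07 × 3.1 × 1
= 9.517 °C

9.517 °C


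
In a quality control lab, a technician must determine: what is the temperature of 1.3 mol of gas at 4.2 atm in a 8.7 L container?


PV = nRT  (R = 0.08206 L·atm/(mol·K))
T = PV/(nR) = 4.2×8.7/(1.3×0.08206)
= 36.54/0.106678
= 342.53 K

342.53 K


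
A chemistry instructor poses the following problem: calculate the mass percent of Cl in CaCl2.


M(CaCl2) = 1×40.08 + 2×35.45 = 110.98 g/mol
Mass of Cl = 2 × 35.45 = 70.90 g/mol
% Cl = 70.90/110.98 × 100 = 63.89%

63.89%


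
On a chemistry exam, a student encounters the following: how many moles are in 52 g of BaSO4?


M(BaSO4) = 233.4 g/mol
n = mass/M = 52/233.4 = 0.2228 mol

0.2228 mol


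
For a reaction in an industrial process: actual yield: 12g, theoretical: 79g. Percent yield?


% yield = actual/theoretical × 100
= 12/79 × 100
= 15.19%

15.19%


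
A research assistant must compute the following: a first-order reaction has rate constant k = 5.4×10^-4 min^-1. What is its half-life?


t½ = ln2/k = 0.693147/(5.4×10^-4 min^-1)
= 1284 min

1284 min


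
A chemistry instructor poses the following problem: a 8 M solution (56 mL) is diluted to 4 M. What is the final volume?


C1V1 = C2V2
8 × 56 = 4 × V2
V2 = 448/4 = 112.0 mL

112.0 mL


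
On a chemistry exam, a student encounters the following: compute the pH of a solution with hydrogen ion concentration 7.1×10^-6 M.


pH = -log10([H+]) = -log10(7.1×10^-6)
= 6 - log10(7.1)
= 6 - 0.85
= 5.15

5.15


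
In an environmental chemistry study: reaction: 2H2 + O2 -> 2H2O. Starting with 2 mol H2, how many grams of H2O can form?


Mole ratio H2O:H2 = 2:2
n(H2O) = 2 × 2/2 = 2.000 mol
mass = 2.000 × 18.02 = 36.04 g

36.04 g


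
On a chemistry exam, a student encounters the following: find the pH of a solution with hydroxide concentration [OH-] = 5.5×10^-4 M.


pOH = -log10([OH-]) = -log10(5.5×10^-4)
= 4 - log10(5.5) = 3.26
pH = 14 - pOH = 14 - 3.26 = 10.74

10.74


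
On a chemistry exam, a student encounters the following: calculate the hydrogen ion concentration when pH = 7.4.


[H+] = 10^(-pH) = 10^(-7.4)
= 3.98×10^-8 M

3.98×10^-8 M


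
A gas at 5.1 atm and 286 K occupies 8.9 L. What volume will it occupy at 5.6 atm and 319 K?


P1V1/T1 = P2V2/T2
V2 = P1V1T2/(T1P2)
= 5.1×8.9×319/(286×5.6)
= 9.041 L

9.041 L


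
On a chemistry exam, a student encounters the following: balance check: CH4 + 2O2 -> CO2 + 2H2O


Equation: CH4 + 2O2 -> CO2 + 2H2O
Check atoms: C: 1=1, H: 4=4, O: 4=4
Balanced

Yes, balanced


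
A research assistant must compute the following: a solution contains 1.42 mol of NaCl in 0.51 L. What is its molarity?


M = n/V = 1.42/0.51 = 2.784 mol/L

2.784 M


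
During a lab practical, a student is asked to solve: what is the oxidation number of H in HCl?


H is +1 with nonmetals
Oxidation number: +1

+1


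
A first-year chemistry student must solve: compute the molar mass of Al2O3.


M(Al2O3) = 2×26.98 + 3×16.0
= 53.96 + 48.0
= 101.96 g/mol

101.96 g/mol


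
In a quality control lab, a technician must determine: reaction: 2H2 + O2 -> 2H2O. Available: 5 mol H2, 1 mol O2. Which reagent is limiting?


Mole ratio available / coefficient:
  H2: 5/2 = 2.500
  O2: 1/1 = 1.000
Smaller ratio is limiting.

O2


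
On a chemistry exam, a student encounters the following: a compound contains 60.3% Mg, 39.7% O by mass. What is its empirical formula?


Assume 100 g sample. Moles of each element:
  Mg: 60.3/24.31 = 2.48 mol
  O: 39.7/16.0 = 2.481 mol
Divide by smallest (2.48):
  Mg: 2.48/2.48 = 1.0
  O: 2.481/2.48 = 1.0
Empirical formula: MgO

MgO


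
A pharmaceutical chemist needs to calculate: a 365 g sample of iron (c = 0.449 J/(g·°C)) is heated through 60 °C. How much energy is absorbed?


q = mcΔT = 365 × 0.449 × 60
= 9833.10 J

9833.10 J


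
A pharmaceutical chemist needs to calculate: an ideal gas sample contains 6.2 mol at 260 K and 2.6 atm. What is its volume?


PV = nRT  (R = 0.08206 L·atm/(mol·K))
V = nRT/P = 6.2×0.08206×260/2.6
= 50.877 L

50.877 L


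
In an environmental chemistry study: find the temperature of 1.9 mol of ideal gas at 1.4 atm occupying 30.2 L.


PV = nRT  (R = 0.08206 L·atm/(mol·K))
T = PV/(nR) = 1.4×30.2/(1.9×0.08206)
= 42.28/0.155914
= 271.18 K

271.18 K


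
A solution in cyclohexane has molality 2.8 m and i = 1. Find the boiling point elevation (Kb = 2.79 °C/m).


ΔTb = Kb × m × i
= 2.79 × 2.8 × 1
= 7.812 °C

7.812 °C


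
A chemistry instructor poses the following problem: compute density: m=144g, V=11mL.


ρ = mass/volume
= 144/11
= 13.091 g/mL

13.091 g/mL


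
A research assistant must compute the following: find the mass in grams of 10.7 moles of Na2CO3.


M(Na2CO3) = 105.99 g/mol
mass = n × M = 10.7 × 105.99 = 1134.09 g

1134.09 g


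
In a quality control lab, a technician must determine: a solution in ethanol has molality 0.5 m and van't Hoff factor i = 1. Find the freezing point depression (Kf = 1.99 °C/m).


ΔTf = Kf × m × i
= 1.99 × 0.5 × 1
= 0.995 °C

0.995 °C


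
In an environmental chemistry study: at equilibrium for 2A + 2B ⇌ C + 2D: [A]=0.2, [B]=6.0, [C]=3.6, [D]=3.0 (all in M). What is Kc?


Kc = [C][D]^2/([A]^2[B]^2)
= (3.6^1 × 3.0^2)/(0.2^2 × 6.0^2)
= 32.4/1.44
= 22.50

22.50


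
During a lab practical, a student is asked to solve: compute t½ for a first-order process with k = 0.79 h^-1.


t½ = ln2/k = 0.693147/(0.79 h^-1)
= 0.8774 h

0.8774 h


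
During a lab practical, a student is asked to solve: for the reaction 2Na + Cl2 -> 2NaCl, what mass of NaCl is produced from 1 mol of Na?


Mole ratio NaCl:Na = 2:2
n(NaCl) = 1 × 2/2 = 1.000 mol
mass = 1.000 × 58.44 = 58.44 g

58.44 g


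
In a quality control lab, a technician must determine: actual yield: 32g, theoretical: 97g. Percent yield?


% yield = actual/theoretical × 100
= 32/97 × 100
= 32.99%

32.99%


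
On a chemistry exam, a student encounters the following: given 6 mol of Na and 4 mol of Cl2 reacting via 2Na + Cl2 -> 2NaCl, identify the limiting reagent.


Mole ratio available / coefficient:
  Na: 6/2 = 3.000
  Cl2: 4/1 = 4.000
Smaller ratio is limiting.

Na


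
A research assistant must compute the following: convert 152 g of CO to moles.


M(CO) = 28.01 g/mol
n = mass/M = 152/28.01 = 5.4266 mol

5.4266 mol


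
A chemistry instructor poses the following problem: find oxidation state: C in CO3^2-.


x + 3(-2) = -2, so x = +4
Oxidation number: +4

+4


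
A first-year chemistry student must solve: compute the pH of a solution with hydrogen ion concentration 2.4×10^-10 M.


pH = -log10([H+]) = -log10(2.4×10^-10)
= 10 - log10(2.4)
= 10 - 0.38
= 9.62

9.62


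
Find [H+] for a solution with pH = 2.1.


[H+] = 10^(-pH) = 10^(-2.1)
= 7.94×10^-3 M

7.94×10^-3 M


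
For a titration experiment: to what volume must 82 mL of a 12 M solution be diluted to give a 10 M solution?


C1V1 = C2V2
12 × 82 = 10 × V2
V2 = 984/10 = 98.4 mL

98.4 mL


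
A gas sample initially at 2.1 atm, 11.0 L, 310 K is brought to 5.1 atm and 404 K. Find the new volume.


P1V1/T1 = P2V2/T2
V2 = P1V1T2/(T1P2)
= 2.1×11.0×404/(310×5.1)
= 5.903 L

5.903 L


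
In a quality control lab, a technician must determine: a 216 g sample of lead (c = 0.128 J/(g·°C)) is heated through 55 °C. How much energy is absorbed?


q = mcΔT = 216 × 0.128 × 55
= 1520.64 J

1520.64 J


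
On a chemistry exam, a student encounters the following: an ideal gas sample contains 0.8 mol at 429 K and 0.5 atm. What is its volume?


PV = nRT  (R = 0.08206 L·atm/(mol·K))
V = nRT/P = 0.8×0.08206×429/0.5
= 56.326 L

56.326 L


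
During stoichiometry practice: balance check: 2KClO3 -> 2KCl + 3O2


Equation: 2KClO3 -> 2KCl + 3O2
Check atoms: Cl: 2=2, K: 2=2, O: 6=6
Balanced

Yes, balanced


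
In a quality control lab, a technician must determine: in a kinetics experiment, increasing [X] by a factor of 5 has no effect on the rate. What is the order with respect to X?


rate ∝ [X]^n
rate ∝ [X]^0
Order in X: 0

0


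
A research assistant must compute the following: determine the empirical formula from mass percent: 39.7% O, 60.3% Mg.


Assume 100 g sample. Moles of each element:
  O: 39.7/16.0 = 2.481 mol
  Mg: 60.3/24.31 = 2.48 mol
Divide by smallest (2.48):
  O: 2.481/2.48 = 1.0
  Mg: 2.48/2.48 = 1.0
Empirical formula: MgO

MgO


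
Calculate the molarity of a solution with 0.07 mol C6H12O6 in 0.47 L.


M = n/V = 0.07/0.47 = 0.149 mol/L

0.149 M


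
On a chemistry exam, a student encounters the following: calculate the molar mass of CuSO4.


M(CuSO4) = 1×63.55 + 1×32.07 + 4×16.0
= 63.55 + 32.07 + 64.0
= 159.62 g/mol

159.62 g/mol


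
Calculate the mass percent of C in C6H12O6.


M(C6H12O6) = 6×12.01 + 12×1.008 + 6×16.0 = 180.156 g/mol
Mass of C = 6 × 12.01 = 72.06 g/mol
% C = 72.06/180.156 × 100 = 40.00%

40.00%


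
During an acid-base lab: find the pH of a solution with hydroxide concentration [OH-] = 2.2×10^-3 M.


pOH = -log10([OH-]) = -log10(2.2×10^-3)
= 3 - log10(2.2) = 2.66
pH = 14 - pOH = 14 - 2.66 = 11.34

11.34


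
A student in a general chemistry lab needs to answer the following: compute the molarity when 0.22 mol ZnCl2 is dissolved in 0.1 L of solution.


M = n/V = 0.22/0.1 = 2.200 mol/L

2.200 M


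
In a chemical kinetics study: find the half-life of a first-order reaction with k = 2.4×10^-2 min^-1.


t½ = ln2/k = 0.693147/(2.4×10^-2 min^-1)
= 28.88 min

28.88 min


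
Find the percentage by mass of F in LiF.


M(LiF) = 1×6.94 + 1×19.0 = 25.94 g/mol
Mass of F = 1 × 19.0 = 19.00 g/mol
% F = 19.00/25.94 × 100 = 73.25%

73.25%


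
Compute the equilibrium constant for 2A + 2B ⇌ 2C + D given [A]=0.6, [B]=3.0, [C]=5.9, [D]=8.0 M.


Kc = [C]^2[D]/([A]^2[B]^2)
= (5.9^2 × 8.0^1)/(0.6^2 × 3.0^2)
= 278.48/3.24
= 85.95

85.95


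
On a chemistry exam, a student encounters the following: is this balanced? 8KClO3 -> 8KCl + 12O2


Equation: 8KClO3 -> 8KCl + 12O2
Check atoms: Cl: 8=8, K: 8=8, O: 24=24
Balanced

Yes, balanced


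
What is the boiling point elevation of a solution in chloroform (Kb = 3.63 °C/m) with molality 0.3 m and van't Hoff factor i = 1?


ΔTb = Kb × m × i
= 3.63 × 0.3 × 1
= 1.089 °C

1.089 °C


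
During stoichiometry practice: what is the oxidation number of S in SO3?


x + 3(-2) = 0, so x = +6
Oxidation number: +6

+6


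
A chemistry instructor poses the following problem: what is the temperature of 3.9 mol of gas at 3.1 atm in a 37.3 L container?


PV = nRT  (R = 0.08206 L·atm/(mol·K))
T = PV/(nR) = 3.1×37.3/(3.9×0.08206)
= 115.63/0.320034
= 361.31 K

361.31 K


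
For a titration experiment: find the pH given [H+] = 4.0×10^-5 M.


pH = -log10([H+]) = -log10(4.0×10^-5)
= 5 - log10(4.0)
= 5 - 0.6
= 4.4

4.4


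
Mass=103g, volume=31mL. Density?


ρ = mass/volume
= 103/31
= 3.323 g/mL

3.323 g/mL


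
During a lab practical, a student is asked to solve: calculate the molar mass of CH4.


M(CH4) = 1×12.01 + 4×1.008
= 12.01 + 4.03
= 16.04 g/mol

16.04 g/mol


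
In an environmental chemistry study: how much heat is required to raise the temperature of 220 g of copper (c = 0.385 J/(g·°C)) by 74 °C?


q = mcΔT = 220 × 0.385 × 74
= 6267.80 J

6267.80 J


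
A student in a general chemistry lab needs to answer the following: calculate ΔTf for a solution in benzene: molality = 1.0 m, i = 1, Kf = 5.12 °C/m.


ΔTf = Kf × m × i
= 5.12 × 1.0 × 1
= 5.12 °C

5.12 °C


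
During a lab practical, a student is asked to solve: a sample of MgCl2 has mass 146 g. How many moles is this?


M(MgCl2) = 95.21 g/mol
n = mass/M = 146/95.21 = 1.5335 mol

1.5335 mol


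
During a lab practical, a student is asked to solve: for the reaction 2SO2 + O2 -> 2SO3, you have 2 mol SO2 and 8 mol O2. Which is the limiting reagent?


Mole ratio available / coefficient:
  SO2: 2/2 = 1.000
  O2: 8/1 = 8.000
Smaller ratio is limiting.

SO2


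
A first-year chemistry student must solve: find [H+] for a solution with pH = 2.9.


[H+] = 10^(-pH) = 10^(-2.9)
= 1.26×10^-3 M

1.26×10^-3 M


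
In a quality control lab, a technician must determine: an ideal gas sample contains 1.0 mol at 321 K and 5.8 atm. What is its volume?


PV = nRT  (R = 0.08206 L·atm/(mol·K))
V = nRT/P = 1.0×0.08206×321/5.8
= 4.542 L

4.542 L


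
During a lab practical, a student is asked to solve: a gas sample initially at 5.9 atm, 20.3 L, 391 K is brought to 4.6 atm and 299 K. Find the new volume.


P1V1/T1 = P2V2/T2
V2 = P1V1T2/(T1P2)
= 5.9×20.3×299/(391×4.6)
= 19.911 L

19.911 L


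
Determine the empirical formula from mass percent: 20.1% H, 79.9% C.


Assume 100 g sample. Moles of each element:
  H: 20.1/1.008 = 19.94 mol
  C: 79.9/12.01 = 6.653 mol
Divide by smallest (6.653):
  H: 19.94/6.653 = 3.0
  C: 6.653/6.653 = 1.0
Empirical formula: CH3

CH3


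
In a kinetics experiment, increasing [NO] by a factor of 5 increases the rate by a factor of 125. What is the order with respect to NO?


rate ∝ [NO]^n
5^n = 125 → n = 3
Order in NO: 3

3


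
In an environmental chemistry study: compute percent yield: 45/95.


% yield = actual/theoretical × 100
= 45/95 × 100
= 47.37%

47.37%


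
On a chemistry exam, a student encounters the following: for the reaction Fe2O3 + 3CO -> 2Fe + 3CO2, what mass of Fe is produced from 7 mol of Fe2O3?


Mole ratio Fe:Fe2O3 = 2:1
n(Fe) = 7 × 2/1 = 14.000 mol
mass = 14.000 × 55.85 = 781.9 g

781.9 g


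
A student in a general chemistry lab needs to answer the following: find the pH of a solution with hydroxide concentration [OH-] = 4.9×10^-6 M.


pOH = -log10([OH-]) = -log10(4.9×10^-6)
= 6 - log10(4.9) = 5.31
pH = 14 - pOH = 14 - 5.31 = 8.69

8.69


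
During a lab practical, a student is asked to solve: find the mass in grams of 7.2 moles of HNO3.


M(HNO3) = 63.02 g/mol
mass = n × M = 7.2 × 63.02 = 453.74 g

453.74 g


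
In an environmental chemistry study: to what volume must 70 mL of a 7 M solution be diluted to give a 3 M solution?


C1V1 = C2V2
7 × 70 = 3 × V2
V2 = 490/3 = 163.33 mL

163.33 mL


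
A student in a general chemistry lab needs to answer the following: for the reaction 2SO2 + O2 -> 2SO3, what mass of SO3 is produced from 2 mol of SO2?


Mole ratio SO3:SO2 = 2:2
n(SO3) = 2 × 2/2 = 2.000 mol
mass = 2.000 × 80.07 = 160.14 g

160.14 g


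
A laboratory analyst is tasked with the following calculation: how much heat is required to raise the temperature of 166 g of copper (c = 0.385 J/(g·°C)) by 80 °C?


q = mcΔT = 166 × 0.385 × 80
= 5112.80 J

5112.80 J


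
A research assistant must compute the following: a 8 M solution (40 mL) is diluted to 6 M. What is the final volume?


C1V1 = C2V2
8 × 40 = 6 × V2
V2 = 320/6 = 53.33 mL

53.33 mL


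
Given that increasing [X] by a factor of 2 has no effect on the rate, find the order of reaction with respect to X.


rate ∝ [X]^n
rate ∝ [X]^0
Order in X: 0

0


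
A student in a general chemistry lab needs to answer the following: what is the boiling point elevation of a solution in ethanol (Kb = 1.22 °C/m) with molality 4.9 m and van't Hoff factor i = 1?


ΔTb = Kb × m × i
= 1.22 × 4.9 × 1
= 5.978 °C

5.978 °C


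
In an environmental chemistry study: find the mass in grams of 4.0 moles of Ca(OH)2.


M(Ca(OH)2) = 74.1 g/mol
mass = n × M = 4.0 × 74.1 = 296.40 g

296.40 g


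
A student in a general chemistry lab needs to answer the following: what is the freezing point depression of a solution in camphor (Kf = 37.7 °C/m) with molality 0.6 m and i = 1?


ΔTf = Kf × m × i
= 37.7 × 0.6 × 1
= 22.62 °C

22.62 °C


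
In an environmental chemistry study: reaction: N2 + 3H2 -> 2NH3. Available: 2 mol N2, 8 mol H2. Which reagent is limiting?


Mole ratio available / coefficient:
  N2: 2/1 = 2.000
  H2: 8/3 = 2.667
Smaller ratio is limiting.

N2


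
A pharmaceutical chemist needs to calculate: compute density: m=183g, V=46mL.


ρ = mass/volume
= 183/46
= 3.978 g/mL

3.978 g/mL


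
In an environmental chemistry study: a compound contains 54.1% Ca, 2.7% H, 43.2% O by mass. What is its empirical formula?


Assume 100 g sample. Moles of each element:
  Ca: 54.1/40.08 = 1.35 mol
  H: 2.7/1.008 = 2.679 mol
  O: 43.2/16.0 = 2.7 mol
Divide by smallest (1.35):
  Ca: 1.35/1.35 = 1.0
  H: 2.679/1.35 = 1.98
  O: 2.7/1.35 = 2.0
Empirical formula: CaO2H2

CaO2H2


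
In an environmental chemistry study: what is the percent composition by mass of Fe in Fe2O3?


M(Fe2O3) = 2×55.85 + 3×16.0 = 159.70 g/mol
Mass of Fe = 2 × 55.85 = 111.70 g/mol
% Fe = 111.70/159.70 × 100 = 69.94%

69.94%


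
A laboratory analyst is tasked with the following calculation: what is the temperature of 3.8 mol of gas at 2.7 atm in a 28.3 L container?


PV = nRT  (R = 0.08206 L·atm/(mol·K))
T = PV/(nR) = 2.7×28.3/(3.8×0.08206)
= 76.41/0.311828
= 245.04 K

245.04 K


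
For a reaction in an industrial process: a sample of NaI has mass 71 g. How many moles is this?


M(NaI) = 149.89 g/mol
n = mass/M = 71/149.89 = 0.4737 mol

0.4737 mol


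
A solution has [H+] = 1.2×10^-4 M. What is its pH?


pH = -log10([H+]) = -log10(1.2×10^-4)
= 4 - log10(1.2)
= 4 - 0.08
= 3.92

3.92


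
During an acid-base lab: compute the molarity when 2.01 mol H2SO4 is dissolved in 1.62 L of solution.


M = n/V = 2.01/1.62 = 1.241 mol/L

1.241 M


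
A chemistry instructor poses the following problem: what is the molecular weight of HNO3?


M(HNO3) = 1×1.008 + 1×14.01 + 3×16.0
= 1.01 + 14.01 + 48.0
= 63.02 g/mol

63.02 g/mol


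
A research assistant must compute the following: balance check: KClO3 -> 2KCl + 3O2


Equation: KClO3 -> 2KCl + 3O2
Check atoms: Cl: 1≠2, K: 1≠2, O: 3≠6
Not balanced

No, not balanced


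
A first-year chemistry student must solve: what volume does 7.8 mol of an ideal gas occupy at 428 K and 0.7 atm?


PV = nRT  (R = 0.08206 L·atm/(mol·K))
V = nRT/P = 7.8×0.08206×428/0.7
= 391.356 L

391.356 L


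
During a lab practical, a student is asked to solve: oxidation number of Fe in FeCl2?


x + 2(-1) = 0, so x = +2
Oxidation number: +2

+2


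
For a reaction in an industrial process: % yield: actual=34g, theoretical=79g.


% yield = actual/theoretical × 100
= 34/79 × 100
= 43.04%

43.04%


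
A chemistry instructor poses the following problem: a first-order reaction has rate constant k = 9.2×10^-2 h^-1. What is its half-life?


t½ = ln2/k = 0.693147/(9.2×10^-2 h^-1)
= 7.534 h

7.534 h


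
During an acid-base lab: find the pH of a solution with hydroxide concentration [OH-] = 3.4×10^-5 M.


pOH = -log10([OH-]) = -log10(3.4×10^-5)
= 5 - log10(3.4) = 4.47
pH = 14 - pOH = 14 - 4.47 = 9.53

9.53


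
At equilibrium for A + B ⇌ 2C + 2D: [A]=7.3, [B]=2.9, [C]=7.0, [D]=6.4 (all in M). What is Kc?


Kc = [C]^2[D]^2/([A][B])
= (7.0^2 × 6.4^2)/(7.3^1 × 2.9^1)
= 2007.04/21.17
= 94.81

94.81


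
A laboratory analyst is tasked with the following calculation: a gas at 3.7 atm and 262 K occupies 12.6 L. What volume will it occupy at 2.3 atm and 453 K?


P1V1/T1 = P2V2/T2
V2 = P1V1T2/(T1P2)
= 3.7×12.6×453/(262×2.3)
= 35.046 L

35.046 L


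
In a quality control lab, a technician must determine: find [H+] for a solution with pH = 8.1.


[H+] = 10^(-pH) = 10^(-8.1)
= 7.94×10^-9 M

7.94×10^-9 M


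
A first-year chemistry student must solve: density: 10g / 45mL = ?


ρ = mass/volume
= 10/45
= 0.222 g/mL

0.222 g/mL


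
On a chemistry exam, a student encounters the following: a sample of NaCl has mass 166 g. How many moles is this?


M(NaCl) = 58.44 g/mol
n = mass/M = 166/58.44 = 2.8405 mol

2.8405 mol


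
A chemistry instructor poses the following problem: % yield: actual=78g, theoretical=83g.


% yield = actual/theoretical × 100
= 78/83 × 100
= 93.98%

93.98%


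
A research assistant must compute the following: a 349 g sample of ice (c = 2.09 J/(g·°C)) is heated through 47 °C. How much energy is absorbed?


q = mcΔT = 349 × 2.09 × 47
= 34282.27 J

34282.27 J


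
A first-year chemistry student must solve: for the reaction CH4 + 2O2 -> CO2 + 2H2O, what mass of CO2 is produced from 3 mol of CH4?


Mole ratio CO2:CH4 = 1:1
n(CO2) = 3 × 1/1 = 3.000 mol
mass = 3.000 × 44.01 = 132.03 g

132.03 g


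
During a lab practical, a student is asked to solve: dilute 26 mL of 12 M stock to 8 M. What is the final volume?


C1V1 = C2V2
12 × 26 = 8 × V2
V2 = 312/8 = 39.0 mL

39.0 mL


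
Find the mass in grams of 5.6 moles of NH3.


M(NH3) = 17.03 g/mol
mass = n × M = 5.6 × 17.03 = 95.37 g

95.37 g


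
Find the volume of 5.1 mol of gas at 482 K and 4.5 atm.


PV = nRT  (R = 0.08206 L·atm/(mol·K))
V = nRT/P = 5.1×0.08206×482/4.5
= 44.827 L

44.827 L


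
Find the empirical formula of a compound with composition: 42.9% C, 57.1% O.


Assume 100 g sample. Moles of each element:
  C: 42.9/12.01 = 3.572 mol
  O: 57.1/16.0 = 3.569 mol
Divide by smallest (3.569):
  C: 3.572/3.569 = 1.0
  O: 3.569/3.569 = 1.0
Empirical formula: CO

CO


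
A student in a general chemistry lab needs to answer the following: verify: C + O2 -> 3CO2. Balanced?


Equation: C + O2 -> 3CO2
Check atoms: C: 1≠3, O: 2≠6
Not balanced

No, not balanced


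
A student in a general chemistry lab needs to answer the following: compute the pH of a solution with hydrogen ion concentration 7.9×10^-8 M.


pH = -log10([H+]) = -log10(7.9×10^-8)
= 8 - log10(7.9)
= 8 - 0.9
= 7.1

7.1


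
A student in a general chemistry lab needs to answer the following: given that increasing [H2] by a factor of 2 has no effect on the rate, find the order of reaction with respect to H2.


rate ∝ [H2]^n
rate ∝ [H2]^0
Order in H2: 0

0


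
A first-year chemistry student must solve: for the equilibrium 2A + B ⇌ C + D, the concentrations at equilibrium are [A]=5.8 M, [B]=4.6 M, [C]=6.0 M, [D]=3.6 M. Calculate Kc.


Kc = [C][D]/([A]^2[B])
= (6.0^1 × 3.6^1)/(5.8^2 × 4.6^1)
= 21.6/154.744
= 0.1396

0.1396


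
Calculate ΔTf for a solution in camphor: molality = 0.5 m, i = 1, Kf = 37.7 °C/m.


ΔTf = Kf × m × i
= 37.7 × 0.5 × 1
= 18.85 °C

18.85 °C


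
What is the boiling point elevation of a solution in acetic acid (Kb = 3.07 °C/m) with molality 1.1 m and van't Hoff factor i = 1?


ΔTb = Kb × m × i
= 3.07 × 1.1 × 1
= 3.377 °C

3.377 °C


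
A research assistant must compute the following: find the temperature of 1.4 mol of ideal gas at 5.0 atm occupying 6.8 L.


PV = nRT  (R = 0.08206 L·atm/(mol·K))
T = PV/(nR) = 5.0×6.8/(1.4×0.08206)
= 34.00/0.114884
= 295.95 K

295.95 K
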